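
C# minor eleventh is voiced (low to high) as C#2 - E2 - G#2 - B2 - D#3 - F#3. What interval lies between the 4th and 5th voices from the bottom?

M3

Those voices are B2 and D#3.
B up to D# spans 3 letter names and 4 semitones — a major third.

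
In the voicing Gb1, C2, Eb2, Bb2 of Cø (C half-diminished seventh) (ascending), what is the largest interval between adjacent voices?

perfect fifth

Adjacent intervals: Gb1→C2 = augmented fourth; C2→Eb2 = minor third; Eb2→Bb2 = perfect fifth.
The largest is Eb2 to Bb2, a perfect fifth (7 semitones).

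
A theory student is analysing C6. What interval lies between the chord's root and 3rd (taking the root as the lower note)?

Spelling the chord: C, E, G, A.
So we need the interval from C up to E.
Counting 3 letters and 4 half steps from C gives a major third.

major 3rd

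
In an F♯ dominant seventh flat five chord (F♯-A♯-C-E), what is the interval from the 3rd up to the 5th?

d3

So we need the interval from A♯ up to C.
A♯ up to C is 2 semitones, a whole step narrower than a major third, so the interval is diminished.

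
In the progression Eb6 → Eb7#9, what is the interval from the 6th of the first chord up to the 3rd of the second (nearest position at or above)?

The 6th of Eb6 is C; the 3rd of Eb7#9 is G.
From C to G is 7 semitones, exactly the perfect fifth.

perfect fifth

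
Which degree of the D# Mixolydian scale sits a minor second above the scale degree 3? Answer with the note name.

G#

The scale is D# E# F## G# A# B# C#.
The scale degree 3 is F##; a minor second above that is G# — scale degree 4.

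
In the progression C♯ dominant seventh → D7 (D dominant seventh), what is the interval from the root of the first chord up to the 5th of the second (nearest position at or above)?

minor sixth

The root of C♯ dominant seventh is C♯; the 5th of D7 (D dominant seventh) is A.
C♯ up to A is 8 semitones, a half step narrower than a major sixth, so the interval is minor.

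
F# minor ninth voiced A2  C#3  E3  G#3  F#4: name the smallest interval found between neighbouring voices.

minor third

Adjacent intervals: A2→C#3 = major third; C#3→E3 = minor third; E3→G#3 = major third; G#3→F#4 = minor seventh.
The smallest is C#3 to E3, a minor third (3 semitones).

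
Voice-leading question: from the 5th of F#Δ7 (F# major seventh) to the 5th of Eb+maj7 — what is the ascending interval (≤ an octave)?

m7

The 5th of F#Δ7 (F# major seventh) is C#; the 5th of Eb+maj7 is B.
C# up to B is 10 semitones, a half step narrower than a major seventh, so the interval is minor.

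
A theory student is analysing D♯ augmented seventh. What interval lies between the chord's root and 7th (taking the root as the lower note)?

minor seventh

D♯7#5: D♯, F𝄪, A𝄪, C♯.
That puts D♯ below C♯.
7 letter names make it a seventh; at 10 semitones (a half step narrower than major) the quality is minor.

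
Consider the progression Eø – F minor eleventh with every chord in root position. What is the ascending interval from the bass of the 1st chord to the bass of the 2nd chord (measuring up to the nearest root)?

The roots are E and F.
From E to F: 1 semitone over a second = minor.

minor second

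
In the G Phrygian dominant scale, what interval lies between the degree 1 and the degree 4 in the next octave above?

The scale runs G Ab B C D Eb F.
So we need the interval from G up to C.
From G to C is 17 semitones, exactly the perfect eleventh.

P11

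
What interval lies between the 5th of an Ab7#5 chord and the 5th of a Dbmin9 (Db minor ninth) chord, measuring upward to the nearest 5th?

diminished fourth

The 5th of Ab7#5 is E; the 5th of Dbmin9 (Db minor ninth) is Ab.
4 letter names make it a fourth; at 4 semitones (a half step narrower than perfect) the quality is diminished.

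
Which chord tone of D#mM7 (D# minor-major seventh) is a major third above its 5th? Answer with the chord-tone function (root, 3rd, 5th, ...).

7th

D#mM7 is spelled D#-F#-A#-C##.
The 5th is A#. A major third above A# is C##.
C## is the chord's 7th.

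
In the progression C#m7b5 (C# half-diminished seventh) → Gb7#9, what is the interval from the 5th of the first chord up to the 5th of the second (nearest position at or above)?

The 5th of C#m7b5 (C# half-diminished seventh) is G; the 5th of Gb7#9 is Db.
5 letter names make it a fifth; at 6 semitones (a half step narrower than perfect) the quality is diminished.

d5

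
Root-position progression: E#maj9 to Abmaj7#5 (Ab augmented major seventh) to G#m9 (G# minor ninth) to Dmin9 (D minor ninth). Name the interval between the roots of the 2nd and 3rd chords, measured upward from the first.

The roots are Ab and G#.
From Ab to G#: 12 semitones over a seventh = augmented.

augmented seventh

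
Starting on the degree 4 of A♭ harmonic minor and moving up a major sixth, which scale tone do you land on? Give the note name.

Bb

The scale is A♭ B♭ C♭ D♭ E♭ F♭ G.
The degree 4 is D♭; a major sixth above that is B♭ — scale degree 2.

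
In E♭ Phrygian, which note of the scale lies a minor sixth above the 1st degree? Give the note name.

The scale is E♭ F♭ G♭ A♭ B♭ C♭ D♭.
The 1st degree is E♭; a minor sixth above that is C♭ — scale degree 6.

Cb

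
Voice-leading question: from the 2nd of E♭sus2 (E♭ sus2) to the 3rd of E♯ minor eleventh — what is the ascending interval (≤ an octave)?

The 2nd of E♭sus2 (E♭ sus2) is F; the 3rd of E♯ minor eleventh is G♯.
From F to G♯: 3 semitones over a second = augmented.

A2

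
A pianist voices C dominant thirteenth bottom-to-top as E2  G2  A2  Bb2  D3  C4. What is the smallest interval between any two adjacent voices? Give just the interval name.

Adjacent intervals: E2→G2 = minor third; G2→A2 = major second; A2→Bb2 = minor second; Bb2→D3 = major third; D3→C4 = minor seventh.
The smallest is A2 to Bb2, a minor second (1 semitone).

minor second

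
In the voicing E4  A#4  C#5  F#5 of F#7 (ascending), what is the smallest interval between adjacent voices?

Adjacent intervals: E4→A#4 = augmented fourth; A#4→C#5 = minor third; C#5→F#5 = perfect fourth.
The smallest is A#4 to C#5, a minor third (3 semitones).

m3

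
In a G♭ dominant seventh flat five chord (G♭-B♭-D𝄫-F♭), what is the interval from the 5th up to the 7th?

That puts D𝄫 below F♭.
D𝄫 up to F♭ spans 3 letter names and 4 semitones — a major third.

major third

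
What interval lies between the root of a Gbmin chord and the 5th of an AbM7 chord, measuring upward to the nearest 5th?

major 6th

Gbmin has Gb as its root, and AbM7 has Eb as its 5th.
From Gb to Eb is 9 semitones, exactly the major sixth.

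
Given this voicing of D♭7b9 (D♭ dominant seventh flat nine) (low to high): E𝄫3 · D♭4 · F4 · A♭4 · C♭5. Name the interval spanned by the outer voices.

major thirteenth

The outer voices are E𝄫3 and C♭5.
E𝄫 up to C♭ spans 13 letter names and 21 semitones — a major thirteenth.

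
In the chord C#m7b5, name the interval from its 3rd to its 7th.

perfect fifth

C#ø7: C# E G B.
That puts E below B.
E up to B spans 5 letter names and 7 semitones — a perfect fifth.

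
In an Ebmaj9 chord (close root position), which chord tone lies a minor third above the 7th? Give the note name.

F

Ebmaj9 (Eb major ninth): Eb-G-Bb-D-F.
The 7th is D. A minor third above D is F.
F is the chord's 9th.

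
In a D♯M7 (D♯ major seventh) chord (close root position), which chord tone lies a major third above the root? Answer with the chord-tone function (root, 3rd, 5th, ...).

3rd

Spelling the chord: D♯ F𝄪 A♯ C𝄪.
The root is D♯. A major third above D♯ is F𝄪.
F𝄪 is the chord's 3rd.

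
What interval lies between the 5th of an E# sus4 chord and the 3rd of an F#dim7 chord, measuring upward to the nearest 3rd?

d7

The 5th of E# sus4 is B#; the 3rd of F#dim7 is A.
From B# to A: 9 semitones over a seventh = diminished.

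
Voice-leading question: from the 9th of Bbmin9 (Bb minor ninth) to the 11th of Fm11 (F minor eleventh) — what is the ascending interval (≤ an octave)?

minor seventh

Bbmin9 (Bb minor ninth) has C as its 9th, and Fm11 (F minor eleventh) has Bb as its 11th.
7 letter names make it a seventh; at 10 semitones (a half step narrower than major) the quality is minor.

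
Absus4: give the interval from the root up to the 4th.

The chord tones of Absus4 are Ab Db Eb.
So we need the interval from Ab up to Db.
Ab up to Db spans 4 letter names and 5 semitones — a perfect fourth.

perfect 4th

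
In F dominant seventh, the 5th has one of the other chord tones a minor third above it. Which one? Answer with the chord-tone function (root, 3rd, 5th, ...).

The chord tones of F dominant seventh are F-A-C-E♭.
The 5th is C. A minor third above C is E♭.
E♭ is the chord's 7th.

7th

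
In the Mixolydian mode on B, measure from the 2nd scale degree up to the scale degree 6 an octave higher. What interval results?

B mixolydian: B C# D# E F# G# A.
The 2nd scale degree is C# and the degree 6 (up an octave) is G#.
Counting 12 letters and 19 half steps from C# gives a perfect twelfth.

perfect twelfth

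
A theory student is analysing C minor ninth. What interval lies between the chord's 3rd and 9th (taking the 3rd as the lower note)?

Cmin9 is spelled C Eb G Bb D.
That puts Eb below D.
Eb up to D spans 7 letter names and 11 semitones — a major seventh.

M7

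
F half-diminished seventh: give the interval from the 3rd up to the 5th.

m3

Fø7: F–A♭–C♭–E♭.
So we need the interval from A♭ up to C♭.
A♭ up to C♭ is 3 semitones, a half step narrower than a major third, so the interval is minor.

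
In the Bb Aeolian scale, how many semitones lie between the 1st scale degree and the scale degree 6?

8

The scale is Bb C Db Eb F Gb Ab.
Bb up to Gb is a minor sixth — 8 semitones.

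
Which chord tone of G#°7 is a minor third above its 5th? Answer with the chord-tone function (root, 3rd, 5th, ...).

7th

G#°7 is spelled G#-B-D-F.
The 5th is D. A minor third above D is F.
F is the chord's 7th.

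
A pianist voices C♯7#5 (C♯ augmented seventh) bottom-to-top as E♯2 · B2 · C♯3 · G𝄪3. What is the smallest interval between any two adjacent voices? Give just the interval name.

M2

Adjacent intervals: E♯2→B2 = diminished fifth; B2→C♯3 = major second; C♯3→G𝄪3 = augmented fifth.
The smallest is B2 to C♯3, a major second (2 semitones).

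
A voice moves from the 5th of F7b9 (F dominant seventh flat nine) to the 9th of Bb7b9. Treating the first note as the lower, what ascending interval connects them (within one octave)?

F7b9 (F dominant seventh flat nine) has C as its 5th, and Bb7b9 has Cb as its 9th.
From C to Cb: 11 semitones over an octave = diminished.

diminished octave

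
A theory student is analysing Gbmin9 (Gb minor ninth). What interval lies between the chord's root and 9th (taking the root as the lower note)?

major ninth

Gbmin9 (Gb minor ninth): Gb Bbb Db Fb Ab.
The root is Gb and the 9th is Ab.
Counting 9 letters and 14 half steps from Gb gives a major ninth.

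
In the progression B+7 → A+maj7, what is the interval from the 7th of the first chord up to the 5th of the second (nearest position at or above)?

augmented fifth

The 7th of B+7 is A; the 5th of A+maj7 is E#.
5 letter names make it a fifth; at 8 semitones (a half step wider than perfect) the quality is augmented.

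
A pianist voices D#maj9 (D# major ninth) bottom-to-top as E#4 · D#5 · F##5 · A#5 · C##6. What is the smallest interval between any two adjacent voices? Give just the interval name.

minor third

Adjacent intervals: E#4→D#5 = minor seventh; D#5→F##5 = major third; F##5→A#5 = minor third; A#5→C##6 = major third.
The smallest is F##5 to A#5, a minor third (3 semitones).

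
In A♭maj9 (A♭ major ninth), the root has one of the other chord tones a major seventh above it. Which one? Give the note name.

G

The chord tones of A♭maj9 are A♭ C E♭ G B♭.
The root is A♭. A major seventh above A♭ is G.
G is the chord's 7th.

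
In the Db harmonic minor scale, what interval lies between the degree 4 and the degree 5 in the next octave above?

Spelling the Db harmonic minor scale: Db Eb Fb Gb Ab Bbb C.
So we need the interval from Gb up to Ab.
Counting 9 letters and 14 half steps from Gb gives a major ninth.

major ninth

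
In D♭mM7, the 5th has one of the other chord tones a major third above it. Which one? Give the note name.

D♭m(maj7) is spelled D♭–F♭–A♭–C.
The 5th is A♭. A major third above A♭ is C.
C is the chord's 7th.

C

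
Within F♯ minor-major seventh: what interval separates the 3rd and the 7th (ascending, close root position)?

F♯mM7 (F♯ minor-major seventh): F♯–A–C♯–E♯.
3rd = A; 7th = E♯.
A up to E♯ is 8 semitones, a half step wider than a perfect fifth, so the interval is augmented.

augmented 5th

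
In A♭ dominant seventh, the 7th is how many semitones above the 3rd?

A♭7 (A♭ dominant seventh) is spelled A♭, C, E♭, G♭.
C to G♭ is a diminished fifth: 6 semitones.

6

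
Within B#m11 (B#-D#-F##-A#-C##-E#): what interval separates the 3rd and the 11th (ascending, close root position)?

So we need the interval from D# up to E#.
Counting 9 letters and 14 half steps from D# gives a major ninth.

major 9th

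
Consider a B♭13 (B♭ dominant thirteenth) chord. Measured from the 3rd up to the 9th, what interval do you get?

Spelling the chord: B♭ D F A♭ C G.
3rd = D; 9th = C.
7 letter names make it a seventh; at 10 semitones (a half step narrower than major) the quality is minor.

minor 7th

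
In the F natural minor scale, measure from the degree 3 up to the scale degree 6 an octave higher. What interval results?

The scale runs F G A♭ B♭ C D♭ E♭.
Degree 3 = A♭; scale degree 6 (up an octave) = D♭.
A♭ up to D♭ spans 11 letter names and 17 semitones — a perfect eleventh.

perfect 11th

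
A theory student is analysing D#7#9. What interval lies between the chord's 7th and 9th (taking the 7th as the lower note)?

augmented 3rd

Spelling the chord: D#-F##-A#-C#-E##.
The 7th is C# and the 9th is E##.
C# up to E## is 5 semitones, a half step wider than a major third, so the interval is augmented.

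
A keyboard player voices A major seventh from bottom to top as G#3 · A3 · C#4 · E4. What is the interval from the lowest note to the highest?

The outer voices are G#3 and E4.
G# up to E is 8 semitones, a half step narrower than a major sixth, so the interval is minor.

minor 6th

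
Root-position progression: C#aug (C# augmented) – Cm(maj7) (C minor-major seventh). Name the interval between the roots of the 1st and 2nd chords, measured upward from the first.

The roots are C# and C.
8 letter names make it an octave; at 11 semitones (a half step narrower than perfect) the quality is diminished.

diminished octave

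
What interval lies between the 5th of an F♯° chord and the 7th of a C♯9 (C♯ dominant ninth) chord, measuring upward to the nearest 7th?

major 7th

The 5th of F♯° is C; the 7th of C♯9 (C♯ dominant ninth) is B.
Counting 7 letters and 11 half steps from C gives a major seventh.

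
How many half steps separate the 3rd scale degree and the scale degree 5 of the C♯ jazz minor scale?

The scale is C♯ D♯ E F♯ G♯ A♯ B♯.
E up to G♯ is a major third — 4 semitones.

4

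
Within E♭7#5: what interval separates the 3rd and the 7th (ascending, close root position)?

E♭7#5 is spelled E♭–G–B–D♭.
So we need the interval from G up to D♭.
G up to D♭ is 6 semitones, a half step narrower than a perfect fifth, so the interval is diminished.
That tritone between 3rd and 7th is what gives the dominant seventh its pull toward resolution.

diminished fifth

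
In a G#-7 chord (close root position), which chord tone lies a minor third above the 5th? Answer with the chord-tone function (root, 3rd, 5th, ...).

7th

G# minor seventh: G#, B, D#, F#.
The 5th is D#. A minor third above D# is F#.
F# is the chord's 7th.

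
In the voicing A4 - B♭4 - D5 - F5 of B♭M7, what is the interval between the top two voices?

Those voices are D5 and F5.
3 letter names make it a third; at 3 semitones (a half step narrower than major) the quality is minor.

minor third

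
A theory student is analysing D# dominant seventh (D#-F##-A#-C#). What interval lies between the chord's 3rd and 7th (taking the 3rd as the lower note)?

That puts F## below C#.
F## up to C# is 6 semitones, a half step narrower than a perfect fifth, so the interval is diminished.
That tritone between 3rd and 7th is what gives the dominant seventh its pull toward resolution.

diminished fifth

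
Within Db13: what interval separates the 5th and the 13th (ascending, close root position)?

major ninth

Db13: Db–F–Ab–Cb–Eb–Bb.
The 5th is Ab and the 13th is Bb.
Counting 9 letters and 14 half steps from Ab gives a major ninth.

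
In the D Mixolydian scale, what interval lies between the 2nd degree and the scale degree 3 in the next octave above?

major ninth

D mixolydian: D E F# G A B C.
The 2nd degree is E and the 3rd scale degree (up an octave) is F#.
From E to F# is 14 semitones, exactly the major ninth.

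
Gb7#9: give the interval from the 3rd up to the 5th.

minor 3rd

Gb7#9 (Gb dominant seventh sharp nine) is spelled Gb Bb Db Fb A.
That puts Bb below Db.
From Bb to Db: 3 semitones over a third = minor.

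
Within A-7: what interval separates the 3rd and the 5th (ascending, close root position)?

major third

Spelling the chord: A–C–E–G.
That puts C below E.
Counting 3 letters and 4 half steps from C gives a major third.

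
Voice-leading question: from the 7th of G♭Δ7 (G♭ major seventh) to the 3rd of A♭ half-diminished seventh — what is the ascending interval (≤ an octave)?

diminished fifth

G♭Δ7 (G♭ major seventh) has F as its 7th, and A♭ half-diminished seventh has C♭ as its 3rd.
From F to C♭: 6 semitones over a fifth = diminished.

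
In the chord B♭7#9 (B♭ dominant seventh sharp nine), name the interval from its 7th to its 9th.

A3

B♭ dominant seventh sharp nine: B♭–D–F–A♭–C♯.
So we need the interval from A♭ up to C♯.
3 letter names make it a third; at 5 semitones (a half step wider than major) the quality is augmented.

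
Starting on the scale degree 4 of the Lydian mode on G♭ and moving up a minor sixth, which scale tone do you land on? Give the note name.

The scale is G♭ A♭ B♭ C D♭ E♭ F.
The scale degree 4 is C; a minor sixth above that is A♭ — scale degree 2.

Ab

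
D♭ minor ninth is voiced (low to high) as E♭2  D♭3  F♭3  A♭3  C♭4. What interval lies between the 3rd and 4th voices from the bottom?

M3

Those voices are F♭3 and A♭3.
Counting 3 letters and 4 half steps from F♭ gives a major third.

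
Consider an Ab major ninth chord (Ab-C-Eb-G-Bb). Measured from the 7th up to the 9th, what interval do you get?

m3

So we need the interval from G up to Bb.
G up to Bb is 3 semitones, a half step narrower than a major third, so the interval is minor.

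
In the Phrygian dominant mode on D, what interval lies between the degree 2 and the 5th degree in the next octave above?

augmented eleventh

Spelling the Phrygian dominant mode on D: D Eb F# G A Bb C.
The degree 2 is Eb and the degree 5 (up an octave) is A.
Eb up to A is 18 semitones, a half step wider than a perfect eleventh, so the interval is augmented.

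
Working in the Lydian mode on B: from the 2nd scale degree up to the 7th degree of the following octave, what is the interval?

major 13th

B lydian: B C# D# E# F# G# A#.
So we need the interval from C# up to A#.
C# up to A# spans 13 letter names and 21 semitones — a major thirteenth.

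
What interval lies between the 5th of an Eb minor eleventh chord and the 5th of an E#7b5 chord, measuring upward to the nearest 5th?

The 5th of Eb minor eleventh is Bb; the 5th of E#7b5 is B.
Bb up to B is 1 semitone, a half step wider than a perfect unison, so the interval is augmented.

augmented unison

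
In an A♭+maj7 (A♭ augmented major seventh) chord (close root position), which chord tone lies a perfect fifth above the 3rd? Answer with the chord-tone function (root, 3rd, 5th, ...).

A♭+maj7: A♭ C E G.
The 3rd is C. A perfect fifth above C is G.
G is the chord's 7th.

7th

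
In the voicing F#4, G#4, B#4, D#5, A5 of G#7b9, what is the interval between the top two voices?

Those voices are D#5 and A5.
D# up to A is 6 semitones, a half step narrower than a perfect fifth, so the interval is diminished.

diminished fifth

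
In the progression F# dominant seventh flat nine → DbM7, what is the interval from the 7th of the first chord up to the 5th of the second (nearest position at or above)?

F# dominant seventh flat nine has E as its 7th, and DbM7 has Ab as its 5th.
E up to Ab is 4 semitones, a half step narrower than a perfect fourth, so the interval is diminished.

diminished fourth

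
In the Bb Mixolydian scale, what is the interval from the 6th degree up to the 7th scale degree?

Bb mixolydian: Bb C D Eb F G Ab.
So we need the interval from G up to Ab.
2 letter names make it a second; at 1 semitone (a half step narrower than major) the quality is minor.

minor second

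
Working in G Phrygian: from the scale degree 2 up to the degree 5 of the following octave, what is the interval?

G phrygian: G A♭ B♭ C D E♭ F.
That puts A♭ below D.
A♭ up to D is 18 semitones, a half step wider than a perfect eleventh, so the interval is augmented.

augmented 11th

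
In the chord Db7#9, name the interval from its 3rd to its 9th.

major seventh

The chord tones of Db7#9 are Db-F-Ab-Cb-E.
3rd = F; 9th = E.
Counting 7 letters and 11 half steps from F gives a major seventh.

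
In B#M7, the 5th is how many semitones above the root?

7

Spelling the chord: B# D## F## A##.
B# to F## is a perfect fifth: 7 semitones.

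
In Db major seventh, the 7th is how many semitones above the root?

Dbmaj7 is spelled Db-F-Ab-C.
Db to C is a major seventh: 11 semitones.

11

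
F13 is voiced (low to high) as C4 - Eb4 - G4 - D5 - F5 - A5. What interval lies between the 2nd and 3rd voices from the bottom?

Those voices are Eb4 and G4.
Counting 3 letters and 4 half steps from Eb gives a major third.

M3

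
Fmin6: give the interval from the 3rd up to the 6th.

Fm6 is spelled F–Ab–C–D.
That puts Ab below D.
4 letter names make it a fourth; at 6 semitones (a half step wider than perfect) the quality is augmented.

augmented fourth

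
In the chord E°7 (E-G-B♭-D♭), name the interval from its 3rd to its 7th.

diminished 5th

3rd = G; 7th = D♭.
G up to D♭ is 6 semitones, a half step narrower than a perfect fifth, so the interval is diminished.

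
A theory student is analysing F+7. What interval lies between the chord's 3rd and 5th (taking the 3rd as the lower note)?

major third

F+7 is spelled F, A, C♯, E♭.
That puts A below C♯.
Counting 3 letters and 4 half steps from A gives a major third.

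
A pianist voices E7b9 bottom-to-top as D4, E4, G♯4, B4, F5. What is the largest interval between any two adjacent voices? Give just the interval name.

Adjacent intervals: D4→E4 = major second; E4→G♯4 = major third; G♯4→B4 = minor third; B4→F5 = diminished fifth.
The largest is B4 to F5, a diminished fifth (6 semitones).

diminished 5th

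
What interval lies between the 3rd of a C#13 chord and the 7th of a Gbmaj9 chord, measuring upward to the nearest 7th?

C#13 has E# as its 3rd, and Gbmaj9 has F as its 7th.
E# up to F is 0 semitones, a whole step narrower than a major second, so the interval is diminished.

diminished second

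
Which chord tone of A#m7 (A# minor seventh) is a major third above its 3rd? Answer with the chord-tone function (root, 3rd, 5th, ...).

The chord tones of A# minor seventh are A# C# E# G#.
The 3rd is C#. A major third above C# is E#.
E# is the chord's 5th.

5th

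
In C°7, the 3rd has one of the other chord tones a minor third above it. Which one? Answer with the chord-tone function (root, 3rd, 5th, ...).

5th

C diminished seventh: C Eb Gb Bbb.
The 3rd is Eb. A minor third above Eb is Gb.
Gb is the chord's 5th.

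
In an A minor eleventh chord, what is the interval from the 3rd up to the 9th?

major seventh

Am11 (A minor eleventh): A, C, E, G, B, D.
That puts C below B.
C up to B spans 7 letter names and 11 semitones — a major seventh.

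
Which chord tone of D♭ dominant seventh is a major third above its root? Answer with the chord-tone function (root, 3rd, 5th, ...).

Spelling the chord: D♭ F A♭ C♭.
The root is D♭. A major third above D♭ is F.
F is the chord's 3rd.

3rd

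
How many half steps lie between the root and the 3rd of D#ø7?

3

The chord tones of D#m7b5 (D# half-diminished seventh) are D#–F#–A–C#.
D# to F# is a minor third: 3 semitones.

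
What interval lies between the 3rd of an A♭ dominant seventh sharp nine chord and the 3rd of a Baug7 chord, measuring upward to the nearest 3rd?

The 3rd of A♭ dominant seventh sharp nine is C; the 3rd of Baug7 is D♯.
C up to D♯ is 3 semitones, a half step wider than a major second, so the interval is augmented.

augmented second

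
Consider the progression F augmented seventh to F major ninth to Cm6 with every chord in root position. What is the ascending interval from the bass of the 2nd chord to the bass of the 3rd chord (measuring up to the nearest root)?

perfect 5th

The roots are F and C.
F up to C spans 5 letter names and 7 semitones — a perfect fifth.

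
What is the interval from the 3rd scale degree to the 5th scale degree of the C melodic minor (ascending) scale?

major 3rd

C melodic minor: C D E♭ F G A B.
So we need the interval from E♭ up to G.
E♭ up to G spans 3 letter names and 4 semitones — a major third.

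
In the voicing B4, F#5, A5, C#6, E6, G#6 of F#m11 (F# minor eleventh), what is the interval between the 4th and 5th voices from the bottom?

Those voices are C#6 and E6.
3 letter names make it a third; at 3 semitones (a half step narrower than major) the quality is minor.

m3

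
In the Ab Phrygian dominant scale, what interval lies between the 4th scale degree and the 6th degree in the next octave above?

The scale runs Ab Bbb C Db Eb Fb Gb.
4th scale degree = Db; 6th degree (up an octave) = Fb.
Db up to Fb is 15 semitones, a half step narrower than a major tenth, so the interval is minor.

minor tenth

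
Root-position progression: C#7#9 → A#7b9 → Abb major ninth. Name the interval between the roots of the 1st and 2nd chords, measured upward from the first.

major sixth

The roots are C# and A#.
From C# to A# is 9 semitones, exactly the major sixth.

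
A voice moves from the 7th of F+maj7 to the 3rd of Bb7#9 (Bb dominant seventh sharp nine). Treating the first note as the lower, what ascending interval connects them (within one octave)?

The 7th of F+maj7 is E; the 3rd of Bb7#9 (Bb dominant seventh sharp nine) is D.
7 letter names make it a seventh; at 10 semitones (a half step narrower than major) the quality is minor.

m7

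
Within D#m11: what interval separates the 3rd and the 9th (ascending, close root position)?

D#m11: D#–F#–A#–C#–E#–G#.
That puts F# below E#.
From F# to E# is 11 semitones, exactly the major seventh.

M7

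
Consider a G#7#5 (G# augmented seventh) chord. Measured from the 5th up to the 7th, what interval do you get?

G# augmented seventh: G#–B#–D##–F#.
That puts D## below F#.
From D## to F#: 2 semitones over a third = diminished.

diminished third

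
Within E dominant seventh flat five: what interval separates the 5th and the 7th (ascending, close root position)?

E7b5: E, G#, Bb, D.
The 5th is Bb and the 7th is D.
Counting 3 letters and 4 half steps from Bb gives a major third.

major third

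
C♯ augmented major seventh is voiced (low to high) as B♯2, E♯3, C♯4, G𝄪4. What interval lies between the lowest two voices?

Those voices are B♯2 and E♯3.
B♯ up to E♯ spans 4 letter names and 5 semitones — a perfect fourth.

perfect fourth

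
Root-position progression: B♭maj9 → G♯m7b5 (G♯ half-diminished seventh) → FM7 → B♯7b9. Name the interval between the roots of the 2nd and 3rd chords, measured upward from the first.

diminished seventh

The roots are G♯ and F.
G♯ up to F is 9 semitones, a whole step narrower than a major seventh, so the interval is diminished.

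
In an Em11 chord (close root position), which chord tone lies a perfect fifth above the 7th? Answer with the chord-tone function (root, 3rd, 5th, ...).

The chord tones of E minor eleventh are E–G–B–D–F♯–A.
The 7th is D. A perfect fifth above D is A.
A is the chord's 11th.

11th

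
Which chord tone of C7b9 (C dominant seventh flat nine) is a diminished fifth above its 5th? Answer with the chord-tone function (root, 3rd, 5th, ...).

9th

C7b9 (C dominant seventh flat nine): C-E-G-Bb-Db.
The 5th is G. A diminished fifth above G is Db.
Db is the chord's 9th.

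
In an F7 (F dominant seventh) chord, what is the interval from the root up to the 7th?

The chord tones of F dominant seventh are F–A–C–Eb.
So we need the interval from F up to Eb.
7 letter names make it a seventh; at 10 semitones (a half step narrower than major) the quality is minor.

minor seventh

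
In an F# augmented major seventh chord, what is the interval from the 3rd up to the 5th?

F#maj7#5 is spelled F#–A#–C##–E#.
So we need the interval from A# up to C##.
From A# to C## is 4 semitones, exactly the major third.

major third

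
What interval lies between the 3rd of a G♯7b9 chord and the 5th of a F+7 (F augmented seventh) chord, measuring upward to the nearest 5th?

The 3rd of G♯7b9 is B♯; the 5th of F+7 (F augmented seventh) is C♯.
2 letter names make it a second; at 1 semitone (a half step narrower than major) the quality is minor.

minor second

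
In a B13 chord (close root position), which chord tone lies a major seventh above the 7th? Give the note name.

Spelling the chord: B-D#-F#-A-C#-G#.
The 7th is A. A major seventh above A is G#.
G# is the chord's 13th.

G#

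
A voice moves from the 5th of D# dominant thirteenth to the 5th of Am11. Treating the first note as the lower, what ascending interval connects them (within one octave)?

D# dominant thirteenth has A# as its 5th, and Am11 has E as its 5th.
5 letter names make it a fifth; at 6 semitones (a half step narrower than perfect) the quality is diminished.

diminished fifth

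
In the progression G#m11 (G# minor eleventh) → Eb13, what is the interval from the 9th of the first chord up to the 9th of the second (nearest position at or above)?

diminished sixth

G#m11 (G# minor eleventh) has A# as its 9th, and Eb13 has F as its 9th.
A# up to F is 7 semitones, a whole step narrower than a major sixth, so the interval is diminished.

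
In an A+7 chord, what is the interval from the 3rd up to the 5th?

The chord tones of Aaug7 are A-C#-E#-G.
The 3rd is C# and the 5th is E#.
C# up to E# spans 3 letter names and 4 semitones — a major third.

M3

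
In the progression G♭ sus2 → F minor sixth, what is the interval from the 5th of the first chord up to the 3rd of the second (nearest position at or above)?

perfect fifth

G♭ sus2 has D♭ as its 5th, and F minor sixth has A♭ as its 3rd.
From D♭ to A♭ is 7 semitones, exactly the perfect fifth.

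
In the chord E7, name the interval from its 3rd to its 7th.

Spelling the chord: E, G♯, B, D.
That puts G♯ below D.
G♯ up to D is 6 semitones, a half step narrower than a perfect fifth, so the interval is diminished.

diminished 5th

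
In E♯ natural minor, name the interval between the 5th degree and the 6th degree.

Spelling E♯ natural minor: E♯ F𝄪 G♯ A♯ B♯ C♯ D♯.
So we need the interval from B♯ up to C♯.
B♯ up to C♯ is 1 semitone, a half step narrower than a major second, so the interval is minor.

minor 2nd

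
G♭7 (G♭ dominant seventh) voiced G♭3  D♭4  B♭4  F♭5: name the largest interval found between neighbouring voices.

Adjacent intervals: G♭3→D♭4 = perfect fifth; D♭4→B♭4 = major sixth; B♭4→F♭5 = diminished fifth.
The largest is D♭4 to B♭4, a major sixth (9 semitones).

major 6th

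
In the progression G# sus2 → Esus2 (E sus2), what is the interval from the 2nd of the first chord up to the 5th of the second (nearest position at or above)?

G# sus2 has A# as its 2nd, and Esus2 (E sus2) has B as its 5th.
A# up to B is 1 semitone, a half step narrower than a major second, so the interval is minor.

minor 2nd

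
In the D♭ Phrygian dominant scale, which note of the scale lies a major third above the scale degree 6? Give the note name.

Db

The scale is D♭ E𝄫 F G♭ A♭ B𝄫 C♭.
The scale degree 6 is B𝄫; a major third above that is D♭ — scale degree 1.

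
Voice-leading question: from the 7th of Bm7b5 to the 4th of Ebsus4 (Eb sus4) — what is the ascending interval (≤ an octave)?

diminished octave

Bm7b5 has A as its 7th, and Ebsus4 (Eb sus4) has Ab as its 4th.
A up to Ab is 11 semitones, a half step narrower than a perfect octave, so the interval is diminished.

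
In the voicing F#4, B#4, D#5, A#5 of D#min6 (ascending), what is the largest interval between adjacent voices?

Adjacent intervals: F#4→B#4 = augmented fourth; B#4→D#5 = minor third; D#5→A#5 = perfect fifth.
The largest is D#5 to A#5, a perfect fifth (7 semitones).

perfect fifth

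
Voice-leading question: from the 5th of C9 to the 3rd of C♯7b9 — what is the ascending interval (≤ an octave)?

C9 has G as its 5th, and C♯7b9 has E♯ as its 3rd.
From G to E♯: 10 semitones over a sixth = augmented.

augmented sixth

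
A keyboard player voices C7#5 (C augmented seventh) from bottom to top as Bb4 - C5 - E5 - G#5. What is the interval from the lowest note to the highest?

The outer voices are Bb4 and G#5.
Bb up to G# is 10 semitones, a half step wider than a major sixth, so the interval is augmented.

augmented sixth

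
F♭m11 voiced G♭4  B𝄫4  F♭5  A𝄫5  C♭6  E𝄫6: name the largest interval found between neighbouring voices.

perfect fifth

Adjacent intervals: G♭4→B𝄫4 = minor third; B𝄫4→F♭5 = perfect fifth; F♭5→A𝄫5 = minor third; A𝄫5→C♭6 = major third; C♭6→E𝄫6 = minor third.
The largest is B𝄫4 to F♭5, a perfect fifth (7 semitones).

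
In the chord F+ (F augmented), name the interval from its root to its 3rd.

F+ (F augmented) is spelled F-A-C♯.
That puts F below A.
Counting 3 letters and 4 half steps from F gives a major third.

major third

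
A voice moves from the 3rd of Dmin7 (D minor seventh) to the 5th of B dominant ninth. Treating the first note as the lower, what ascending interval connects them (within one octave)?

The 3rd of Dmin7 (D minor seventh) is F; the 5th of B dominant ninth is F♯.
1 letter names make it a unison; at 1 semitone (a half step wider than perfect) the quality is augmented.

A1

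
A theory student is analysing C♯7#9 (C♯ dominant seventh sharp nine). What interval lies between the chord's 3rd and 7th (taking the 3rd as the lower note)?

diminished 5th

C♯7#9: C♯ E♯ G♯ B D𝄪.
The 3rd is E♯ and the 7th is B.
E♯ up to B is 6 semitones, a half step narrower than a perfect fifth, so the interval is diminished.
This 3–7 tritone is the characteristic tension at the heart of the dominant sound.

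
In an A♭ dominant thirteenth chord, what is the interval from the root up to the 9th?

A♭13 (A♭ dominant thirteenth) is spelled A♭-C-E♭-G♭-B♭-F.
That puts A♭ below B♭.
A♭ up to B♭ spans 9 letter names and 14 semitones — a major ninth.

major 9th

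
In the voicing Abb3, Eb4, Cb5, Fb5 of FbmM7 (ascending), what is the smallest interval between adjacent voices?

Adjacent intervals: Abb3→Eb4 = augmented fifth; Eb4→Cb5 = minor sixth; Cb5→Fb5 = perfect fourth.
The smallest is Cb5 to Fb5, a perfect fourth (5 semitones).

P4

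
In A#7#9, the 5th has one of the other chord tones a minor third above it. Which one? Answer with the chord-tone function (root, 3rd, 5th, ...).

A# dominant seventh sharp nine is spelled A#-C##-E#-G#-B##.
The 5th is E#. A minor third above E# is G#.
G# is the chord's 7th.

7th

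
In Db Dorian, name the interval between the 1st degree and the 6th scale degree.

Spelling Db Dorian: Db Eb Fb Gb Ab Bb Cb.
That puts Db below Bb.
Db up to Bb spans 6 letter names and 9 semitones — a major sixth.

major 6th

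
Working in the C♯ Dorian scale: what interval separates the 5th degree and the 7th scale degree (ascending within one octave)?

Spelling the C♯ Dorian scale: C♯ D♯ E F♯ G♯ A♯ B.
That puts G♯ below B.
From G♯ to B: 3 semitones over a third = minor.

m3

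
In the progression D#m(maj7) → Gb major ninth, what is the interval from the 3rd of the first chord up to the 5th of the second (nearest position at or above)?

diminished sixth

The 3rd of D#m(maj7) is F#; the 5th of Gb major ninth is Db.
F# up to Db is 7 semitones, a whole step narrower than a major sixth, so the interval is diminished.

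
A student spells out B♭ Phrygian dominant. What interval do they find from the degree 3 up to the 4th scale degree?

The scale runs B♭ C♭ D E♭ F G♭ A♭.
The degree 3 is D and the 4th scale degree is E♭.
From D to E♭: 1 semitone over a second = minor.

minor second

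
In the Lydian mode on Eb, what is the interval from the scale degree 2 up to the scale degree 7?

major sixth

The scale runs Eb F G A Bb C D.
So we need the interval from F up to D.
Counting 6 letters and 9 half steps from F gives a major sixth.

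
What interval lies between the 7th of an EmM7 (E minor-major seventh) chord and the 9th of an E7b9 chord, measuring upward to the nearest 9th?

The 7th of EmM7 (E minor-major seventh) is D♯; the 9th of E7b9 is F.
From D♯ to F: 2 semitones over a third = diminished.

diminished third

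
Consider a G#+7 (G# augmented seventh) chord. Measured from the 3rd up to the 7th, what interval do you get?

G#+7 is spelled G#-B#-D##-F#.
That puts B# below F#.
B# up to F# is 6 semitones, a half step narrower than a perfect fifth, so the interval is diminished.

diminished fifth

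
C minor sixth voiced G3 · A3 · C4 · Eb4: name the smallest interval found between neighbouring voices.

M2

Adjacent intervals: G3→A3 = major second; A3→C4 = minor third; C4→Eb4 = minor third.
The smallest is G3 to A3, a major second (2 semitones).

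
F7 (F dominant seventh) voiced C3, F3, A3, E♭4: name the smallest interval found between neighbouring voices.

major third

Adjacent intervals: C3→F3 = perfect fourth; F3→A3 = major third; A3→E♭4 = diminished fifth.
The smallest is F3 to A3, a major third (4 semitones).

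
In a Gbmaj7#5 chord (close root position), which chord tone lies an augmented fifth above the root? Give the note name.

D

The chord tones of Gb augmented major seventh are Gb Bb D F.
The root is Gb. An augmented fifth above Gb is D.
D is the chord's 5th.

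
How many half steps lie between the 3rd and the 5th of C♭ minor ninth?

C♭m9 is spelled C♭ E𝄫 G♭ B𝄫 D♭.
E𝄫 to G♭ is a major third: 4 semitones.

4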